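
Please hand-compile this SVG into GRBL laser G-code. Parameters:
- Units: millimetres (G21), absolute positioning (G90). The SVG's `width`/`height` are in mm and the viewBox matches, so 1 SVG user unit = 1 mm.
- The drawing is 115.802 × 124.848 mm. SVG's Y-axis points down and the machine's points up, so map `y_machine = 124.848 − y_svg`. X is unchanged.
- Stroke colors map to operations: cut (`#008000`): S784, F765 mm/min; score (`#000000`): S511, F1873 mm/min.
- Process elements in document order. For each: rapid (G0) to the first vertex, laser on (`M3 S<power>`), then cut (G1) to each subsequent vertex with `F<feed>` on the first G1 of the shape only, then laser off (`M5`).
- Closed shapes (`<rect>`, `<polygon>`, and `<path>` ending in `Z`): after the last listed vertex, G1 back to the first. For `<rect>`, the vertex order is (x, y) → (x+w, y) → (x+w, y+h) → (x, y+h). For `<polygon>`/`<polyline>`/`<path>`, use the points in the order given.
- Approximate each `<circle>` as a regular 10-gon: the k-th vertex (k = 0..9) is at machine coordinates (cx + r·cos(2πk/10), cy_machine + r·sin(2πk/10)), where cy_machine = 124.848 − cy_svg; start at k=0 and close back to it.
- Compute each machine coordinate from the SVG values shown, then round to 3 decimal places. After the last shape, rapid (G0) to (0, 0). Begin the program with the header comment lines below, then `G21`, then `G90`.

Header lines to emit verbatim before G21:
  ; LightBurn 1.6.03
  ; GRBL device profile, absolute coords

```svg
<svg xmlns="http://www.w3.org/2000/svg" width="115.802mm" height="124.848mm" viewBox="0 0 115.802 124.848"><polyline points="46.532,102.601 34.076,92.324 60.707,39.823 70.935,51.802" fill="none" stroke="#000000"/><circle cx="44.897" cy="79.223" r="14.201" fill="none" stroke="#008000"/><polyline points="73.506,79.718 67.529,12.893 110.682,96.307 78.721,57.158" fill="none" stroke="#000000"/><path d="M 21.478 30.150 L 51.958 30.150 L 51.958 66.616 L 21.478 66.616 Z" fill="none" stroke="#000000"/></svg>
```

; LightBurn 1.6.03
; GRBL device profile, absolute coords
G21
G90
G0 X46.532 Y22.247
M3 S511
G1 X34.076 Y32.524 F1873
G1 X60.707 Y85.025
G1 X70.935 Y73.046
M5
G0 X59.098 Y45.625
M3 S784
G1 X56.386 Y53.972 F765
G1 X49.285 Y59.131
G1 X40.509 Y59.131
G1 X33.408 Y53.972
G1 X30.696 Y45.625
G1 X33.408 Y37.278
G1 X40.509 Y32.119
G1 X49.285 Y32.119
G1 X56.386 Y37.278
G1 X59.098 Y45.625
M5
G0 X73.506 Y45.130
M3 S511
G1 X67.529 Y111.955 F1873
G1 X110.682 Y28.541
G1 X78.721 Y67.690
M5
G0 X21.478 Y94.698
M3 S511
G1 X51.958 Y94.698 F1873
G1 X51.958 Y58.232
G1 X21.478 Y58.232
G1 X21.478 Y94.698
M5
G0 X0.000 Y0.000

1 u = 1 mm; y_m = 124.848 − y.

[1] `<polyline>` open polyline, #000000→score S511 F1873: (46.532,22.247) → (34.076,32.524) → (60.707,85.025) → (70.935,73.046)

[2] `<circle>` circle, #008000→cut S784 F765: (59.098,45.625) → (56.386,53.972) → (49.285,59.131) → (40.509,59.131) → (33.408,53.972) → (30.696,45.625) → (33.408,37.278) → (40.509,32.119) → (49.285,32.119) → (56.386,37.278) → (59.098,45.625) (closed)

[3] `<polyline>` open polyline, #000000→score S511 F1873: (73.506,45.130) → (67.529,111.955) → (110.682,28.541) → (78.721,67.690)

[4] `<path>` rectangle, #000000→score S511 F1873: (21.478,94.698) → (51.958,94.698) → (51.958,58.232) → (21.478,58.232) → (21.478,94.698) (closed)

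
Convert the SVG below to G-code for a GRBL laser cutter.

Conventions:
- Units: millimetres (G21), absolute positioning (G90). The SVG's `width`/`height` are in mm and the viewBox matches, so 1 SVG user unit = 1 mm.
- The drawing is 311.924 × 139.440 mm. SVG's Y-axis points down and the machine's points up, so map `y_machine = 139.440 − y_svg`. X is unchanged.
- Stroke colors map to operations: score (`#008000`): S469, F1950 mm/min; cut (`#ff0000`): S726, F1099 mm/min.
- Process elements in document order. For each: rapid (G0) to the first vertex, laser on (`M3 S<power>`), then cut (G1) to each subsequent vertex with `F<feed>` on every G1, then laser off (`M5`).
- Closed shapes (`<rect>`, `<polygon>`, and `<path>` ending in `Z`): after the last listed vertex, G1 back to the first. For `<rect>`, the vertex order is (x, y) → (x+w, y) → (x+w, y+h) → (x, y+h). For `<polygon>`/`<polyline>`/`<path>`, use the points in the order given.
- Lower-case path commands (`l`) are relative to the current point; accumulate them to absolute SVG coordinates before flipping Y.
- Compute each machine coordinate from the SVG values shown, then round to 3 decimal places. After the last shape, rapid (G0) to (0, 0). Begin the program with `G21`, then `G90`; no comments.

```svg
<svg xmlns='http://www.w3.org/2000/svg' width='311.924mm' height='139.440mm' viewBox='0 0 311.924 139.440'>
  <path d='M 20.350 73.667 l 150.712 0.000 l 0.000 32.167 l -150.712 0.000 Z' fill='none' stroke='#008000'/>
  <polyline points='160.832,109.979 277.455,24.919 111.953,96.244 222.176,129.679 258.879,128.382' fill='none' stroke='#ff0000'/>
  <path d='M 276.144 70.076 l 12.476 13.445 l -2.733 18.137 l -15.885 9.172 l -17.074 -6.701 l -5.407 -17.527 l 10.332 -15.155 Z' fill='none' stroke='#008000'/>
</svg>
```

Since the viewBox matches the mm dimensions, user units are millimetres directly. The only transform is the Y-flip y_m = 139.440 − y_svg.

Shape 1 is a rectangle drawn with `<path>`. Its stroke #008000 means score at S469, F1950. After flipping Y the toolpath is (20.350,65.773) → (171.062,65.773) → (171.062,33.606) → (20.350,33.606) → (20.350,65.773), returning to the start.

Shape 2 is a open polyline drawn with `<polyline>`. Its stroke #ff0000 means cut at S726, F1099. After flipping Y the toolpath is (160.832,29.461) → (277.455,114.521) → (111.953,43.196) → (222.176,9.761) → (258.879,11.058).

Shape 3 is a regular polygon drawn with `<path>`. Its stroke #008000 means score at S469, F1950. After flipping Y the toolpath is (276.144,69.364) → (288.620,55.919) → (285.887,37.782) → (270.002,28.610) → (252.928,35.311) → (247.521,52.838) → (257.853,67.993) → (276.144,69.364), returning to the start.

G21
G90
G0 X20.350 Y65.773
M3 S469
G1 X171.062 Y65.773 F1950
G1 X171.062 Y33.606 F1950
G1 X20.350 Y33.606 F1950
G1 X20.350 Y65.773 F1950
M5
G0 X160.832 Y29.461
M3 S726
G1 X277.455 Y114.521 F1099
G1 X111.953 Y43.196 F1099
G1 X222.176 Y9.761 F1099
G1 X258.879 Y11.058 F1099
M5
G0 X276.144 Y69.364
M3 S469
G1 X288.620 Y55.919 F1950
G1 X285.887 Y37.782 F1950
G1 X270.002 Y28.610 F1950
G1 X252.928 Y35.311 F1950
G1 X247.521 Y52.838 F1950
G1 X257.853 Y67.993 F1950
G1 X276.144 Y69.364 F1950
M5
G0 X0.000 Y0.000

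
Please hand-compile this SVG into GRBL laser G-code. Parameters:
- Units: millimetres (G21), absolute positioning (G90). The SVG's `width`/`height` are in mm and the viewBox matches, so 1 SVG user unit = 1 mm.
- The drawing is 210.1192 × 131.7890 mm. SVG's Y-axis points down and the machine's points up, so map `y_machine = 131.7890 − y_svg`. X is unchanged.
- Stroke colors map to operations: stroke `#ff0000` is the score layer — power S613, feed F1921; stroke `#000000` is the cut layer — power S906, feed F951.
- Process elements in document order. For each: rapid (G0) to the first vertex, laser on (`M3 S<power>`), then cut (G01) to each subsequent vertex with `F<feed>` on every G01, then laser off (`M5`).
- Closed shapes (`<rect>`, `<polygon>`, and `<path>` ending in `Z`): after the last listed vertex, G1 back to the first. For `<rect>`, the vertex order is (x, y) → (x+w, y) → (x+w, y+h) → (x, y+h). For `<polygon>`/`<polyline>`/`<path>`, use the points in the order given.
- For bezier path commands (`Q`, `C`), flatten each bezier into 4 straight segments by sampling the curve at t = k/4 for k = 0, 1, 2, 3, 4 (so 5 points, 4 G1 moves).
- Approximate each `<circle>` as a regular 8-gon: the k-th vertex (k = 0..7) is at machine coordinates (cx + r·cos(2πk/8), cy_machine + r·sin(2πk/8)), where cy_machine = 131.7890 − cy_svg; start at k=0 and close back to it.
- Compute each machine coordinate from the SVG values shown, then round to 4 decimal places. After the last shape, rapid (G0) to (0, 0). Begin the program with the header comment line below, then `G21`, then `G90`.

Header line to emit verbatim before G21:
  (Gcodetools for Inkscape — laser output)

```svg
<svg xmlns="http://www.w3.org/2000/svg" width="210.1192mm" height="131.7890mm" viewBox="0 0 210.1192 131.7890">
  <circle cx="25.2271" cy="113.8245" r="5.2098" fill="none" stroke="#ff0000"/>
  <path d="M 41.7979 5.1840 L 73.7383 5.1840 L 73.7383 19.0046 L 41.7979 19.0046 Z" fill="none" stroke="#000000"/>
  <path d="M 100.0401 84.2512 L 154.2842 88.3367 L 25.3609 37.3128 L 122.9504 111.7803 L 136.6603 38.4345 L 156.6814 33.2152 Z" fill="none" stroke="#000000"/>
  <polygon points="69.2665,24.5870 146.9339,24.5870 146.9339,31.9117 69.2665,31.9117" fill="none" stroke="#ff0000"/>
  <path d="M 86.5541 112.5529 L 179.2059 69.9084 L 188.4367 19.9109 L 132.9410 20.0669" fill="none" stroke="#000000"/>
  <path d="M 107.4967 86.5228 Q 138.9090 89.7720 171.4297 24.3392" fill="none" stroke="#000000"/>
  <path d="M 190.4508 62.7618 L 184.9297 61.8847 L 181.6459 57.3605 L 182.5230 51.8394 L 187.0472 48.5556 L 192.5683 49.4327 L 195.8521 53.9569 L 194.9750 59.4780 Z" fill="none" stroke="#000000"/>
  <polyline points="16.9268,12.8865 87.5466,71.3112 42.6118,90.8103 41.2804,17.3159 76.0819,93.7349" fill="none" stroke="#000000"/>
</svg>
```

(Gcodetools for Inkscape — laser output)
G21
G90
G0 X30.4369 Y17.9645
M3 S613
G01 X28.9110 Y21.6484 F1921
G01 X25.2271 Y23.1743 F1921
G01 X21.5432 Y21.6484 F1921
G01 X20.0173 Y17.9645 F1921
G01 X21.5432 Y14.2806 F1921
G01 X25.2271 Y12.7547 F1921
G01 X28.9110 Y14.2806 F1921
G01 X30.4369 Y17.9645 F1921
M5
G0 X41.7979 Y126.6050
M3 S906
G01 X73.7383 Y126.6050 F951
G01 X73.7383 Y112.7844 F951
G01 X41.7979 Y112.7844 F951
G01 X41.7979 Y126.6050 F951
M5
G0 X100.0401 Y47.5378
M3 S906
G01 X154.2842 Y43.4523 F951
G01 X25.3609 Y94.4762 F951
G01 X122.9504 Y20.0087 F951
G01 X136.6603 Y93.3545 F951
G01 X156.6814 Y98.5738 F951
G01 X100.0401 Y47.5378 F951
M5
G0 X69.2665 Y107.2020
M3 S613
G01 X146.9339 Y107.2020 F1921
G01 X146.9339 Y99.8773 F1921
G01 X69.2665 Y99.8773 F1921
G01 X69.2665 Y107.2020 F1921
M5
G0 X86.5541 Y19.2361
M3 S906
G01 X179.2059 Y61.8806 F951
G01 X188.4367 Y111.8781 F951
G01 X132.9410 Y111.7221 F951
M5
G0 X107.4967 Y45.2662
M3 S906
G01 X123.2721 Y47.9342 F951
G01 X139.1861 Y59.1875 F951
G01 X155.2386 Y79.0260 F951
G01 X171.4297 Y107.4498 F951
M5
G0 X190.4508 Y69.0272
M3 S906
G01 X184.9297 Y69.9043 F951
G01 X181.6459 Y74.4285 F951
G01 X182.5230 Y79.9496 F951
G01 X187.0472 Y83.2334 F951
G01 X192.5683 Y82.3563 F951
G01 X195.8521 Y77.8321 F951
G01 X194.9750 Y72.3110 F951
G01 X190.4508 Y69.0272 F951
M5
G0 X16.9268 Y118.9025
M3 S906
G01 X87.5466 Y60.4778 F951
G01 X42.6118 Y40.9787 F951
G01 X41.2804 Y114.4731 F951
G01 X76.0819 Y38.0541 F951
M5
G0 X0.0000 Y0.0000

Since the viewBox matches the mm dimensions, user units are millimetres directly. The only transform is the Y-flip y_m = 131.7890 − y_svg.

Shape 1 is a circle drawn with `<circle>`. Its stroke #ff0000 means score at S613, F1921. After flipping Y the toolpath is (30.4369,17.9645) → (28.9110,21.6484) → (25.2271,23.1743) → (21.5432,21.6484) → (20.0173,17.9645) → (21.5432,14.2806) → (25.2271,12.7547) → (28.9110,14.2806) → (30.4369,17.9645), returning to the start.

Shape 2 is a rectangle drawn with `<path>`. Its stroke #000000 means cut at S906, F951. After flipping Y the toolpath is (41.7979,126.6050) → (73.7383,126.6050) → (73.7383,112.7844) → (41.7979,112.7844) → (41.7979,126.6050), returning to the start.

Shape 3 is a closed polygon drawn with `<path>`. Its stroke #000000 means cut at S906, F951. After flipping Y the toolpath is (100.0401,47.5378) → (154.2842,43.4523) → (25.3609,94.4762) → (122.9504,20.0087) → (136.6603,93.3545) → (156.6814,98.5738) → (100.0401,47.5378), returning to the start.

Shape 4 is a rectangle drawn with `<polygon>`. Its stroke #ff0000 means score at S613, F1921. After flipping Y the toolpath is (69.2665,107.2020) → (146.9339,107.2020) → (146.9339,99.8773) → (69.2665,99.8773) → (69.2665,107.2020), returning to the start.

Shape 5 is a open polyline drawn with `<path>`. Its stroke #000000 means cut at S906, F951. After flipping Y the toolpath is (86.5541,19.2361) → (179.2059,61.8806) → (188.4367,111.8781) → (132.9410,111.7221).

Shape 6 is a quadratic bezier drawn with `<path>`. Its stroke #000000 means cut at S906, F951. After flipping Y the toolpath is (107.4967,45.2662) → (123.2721,47.9342) → (139.1861,59.1875) → (155.2386,79.0260) → (171.4297,107.4498).

Shape 7 is a regular polygon drawn with `<path>`. Its stroke #000000 means cut at S906, F951. After flipping Y the toolpath is (190.4508,69.0272) → (184.9297,69.9043) → (181.6459,74.4285) → (182.5230,79.9496) → (187.0472,83.2334) → (192.5683,82.3563) → (195.8521,77.8321) → (194.9750,72.3110) → (190.4508,69.0272), returning to the start.

Shape 8 is a open polyline drawn with `<polyline>`. Its stroke #000000 means cut at S906, F951. After flipping Y the toolpath is (16.9268,118.9025) → (87.5466,60.4778) → (42.6118,40.9787) → (41.2804,114.4731) → (76.0819,38.0541).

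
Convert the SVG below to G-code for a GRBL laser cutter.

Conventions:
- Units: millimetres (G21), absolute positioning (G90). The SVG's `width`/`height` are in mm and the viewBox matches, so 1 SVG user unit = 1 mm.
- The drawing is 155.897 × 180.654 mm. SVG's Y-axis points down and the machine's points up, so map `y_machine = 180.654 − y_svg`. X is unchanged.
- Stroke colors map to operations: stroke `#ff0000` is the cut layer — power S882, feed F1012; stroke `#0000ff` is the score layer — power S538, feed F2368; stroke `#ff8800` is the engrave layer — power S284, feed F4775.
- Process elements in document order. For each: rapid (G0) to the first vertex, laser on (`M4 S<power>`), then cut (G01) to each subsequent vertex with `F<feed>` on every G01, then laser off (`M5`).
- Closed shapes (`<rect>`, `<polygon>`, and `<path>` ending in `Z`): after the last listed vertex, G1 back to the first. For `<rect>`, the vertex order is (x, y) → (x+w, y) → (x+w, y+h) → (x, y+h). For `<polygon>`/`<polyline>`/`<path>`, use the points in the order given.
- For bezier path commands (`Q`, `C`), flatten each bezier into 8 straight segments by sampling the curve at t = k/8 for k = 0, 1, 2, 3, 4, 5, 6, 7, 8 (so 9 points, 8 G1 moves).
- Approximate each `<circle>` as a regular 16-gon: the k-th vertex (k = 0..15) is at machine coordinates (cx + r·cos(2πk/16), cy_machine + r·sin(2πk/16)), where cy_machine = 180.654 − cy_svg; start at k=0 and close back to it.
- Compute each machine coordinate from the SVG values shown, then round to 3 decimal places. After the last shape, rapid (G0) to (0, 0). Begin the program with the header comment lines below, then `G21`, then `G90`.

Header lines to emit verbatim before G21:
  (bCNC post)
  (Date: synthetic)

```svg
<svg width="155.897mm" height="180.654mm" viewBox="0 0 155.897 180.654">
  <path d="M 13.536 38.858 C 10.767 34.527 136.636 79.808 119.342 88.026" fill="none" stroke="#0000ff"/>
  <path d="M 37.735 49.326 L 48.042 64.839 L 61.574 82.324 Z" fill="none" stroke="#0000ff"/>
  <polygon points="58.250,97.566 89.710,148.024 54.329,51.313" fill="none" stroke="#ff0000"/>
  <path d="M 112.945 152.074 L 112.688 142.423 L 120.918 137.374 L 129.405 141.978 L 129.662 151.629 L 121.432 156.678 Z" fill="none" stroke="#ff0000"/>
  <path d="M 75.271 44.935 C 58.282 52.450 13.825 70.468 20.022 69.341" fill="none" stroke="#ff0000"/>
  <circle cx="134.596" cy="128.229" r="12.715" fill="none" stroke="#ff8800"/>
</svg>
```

(bCNC post)
(Date: synthetic)
G21
G90
G0 X13.536 Y141.796
M4 S538
G01 X17.997 Y141.264 F2368
G01 X31.332 Y137.096 F2368
G01 X50.357 Y130.309 F2368
G01 X71.886 Y121.918 F2368
G01 X92.734 Y112.938 F2368
G01 X109.716 Y104.387 F2368
G01 X119.647 Y97.278 F2368
G01 X119.342 Y92.628 F2368
M5
G0 X37.735 Y131.328
M4 S538
G01 X48.042 Y115.815 F2368
G01 X61.574 Y98.330 F2368
G01 X37.735 Y131.328 F2368
M5
G0 X58.250 Y83.088
M4 S882
G01 X89.710 Y32.630 F1012
G01 X54.329 Y129.341 F1012
G01 X58.250 Y83.088 F1012
M5
G0 X112.945 Y28.580
M4 S882
G01 X112.688 Y38.231 F1012
G01 X120.918 Y43.280 F1012
G01 X129.405 Y38.676 F1012
G01 X129.662 Y29.025 F1012
G01 X121.432 Y23.976 F1012
G01 X112.945 Y28.580 F1012
M5
G0 X75.271 Y135.719
M4 S882
G01 X67.765 Y132.466 F1012
G01 X58.600 Y128.577 F1012
G01 X48.690 Y124.397 F1012
G01 X38.952 Y120.275 F1012
G01 X30.300 Y116.558 F1012
G01 X23.651 Y113.594 F1012
G01 X19.920 Y111.730 F1012
G01 X20.022 Y111.313 F1012
M5
G0 X147.311 Y52.425
M4 S284
G01 X146.343 Y57.291 F4775
G01 X143.587 Y61.416 F4775
G01 X139.462 Y64.172 F4775
G01 X134.596 Y65.140 F4775
G01 X129.730 Y64.172 F4775
G01 X125.605 Y61.416 F4775
G01 X122.849 Y57.291 F4775
G01 X121.881 Y52.425 F4775
G01 X122.849 Y47.559 F4775
G01 X125.605 Y43.434 F4775
G01 X129.730 Y40.678 F4775
G01 X134.596 Y39.710 F4775
G01 X139.462 Y40.678 F4775
G01 X143.587 Y43.434 F4775
G01 X146.343 Y47.559 F4775
G01 X147.311 Y52.425 F4775
M5
G0 X0.000 Y0.000

viewBox `0 0 155.897 180.654` with mm width/height → 1 unit = 1 mm. Flip: y_m = 180.654 − y_svg.

**Shape 1** — `<path>` cubic bezier, stroke `#0000ff` → score (S538, F2368). Control points (SVG): P0=(13.536,38.858), P1=(10.767,34.527), P2=(136.636,79.808), P3=(119.342,88.026); sampled at t=k/8. Machine vertices: (13.536,141.796) → (17.997,141.264) → (31.332,137.096) → (50.357,130.309) → (71.886,121.918) → (92.734,112.938) → (109.716,104.387) → (119.647,97.278) → (119.342,92.628). Open path.

**Shape 2** — `<path>` closed polygon, stroke `#0000ff` → score (S538, F2368). Machine vertices: (37.735,131.328) → (48.042,115.815) → (61.574,98.330) → (37.735,131.328). Closed: final G1 returns to the first vertex.

**Shape 3** — `<polygon>` closed polygon, stroke `#ff0000` → cut (S882, F1012). Machine vertices: (58.250,83.088) → (89.710,32.630) → (54.329,129.341) → (58.250,83.088). Closed: final G1 returns to the first vertex.

**Shape 4** — `<path>` regular polygon, stroke `#ff0000` → cut (S882, F1012). Machine vertices: (112.945,28.580) → (112.688,38.231) → (120.918,43.280) → (129.405,38.676) → (129.662,29.025) → (121.432,23.976) → (112.945,28.580). Closed: final G1 returns to the first vertex.

**Shape 5** — `<path>` cubic bezier, stroke `#ff0000` → cut (S882, F1012). Control points (SVG): P0=(75.271,44.935), P1=(58.282,52.450), P2=(13.825,70.468), P3=(20.022,69.341); sampled at t=k/8. Machine vertices: (75.271,135.719) → (67.765,132.466) → (58.600,128.577) → (48.690,124.397) → (38.952,120.275) → (30.300,116.558) → (23.651,113.594) → (19.920,111.730) → (20.022,111.313). Open path.

**Shape 6** — `<circle>` circle, stroke `#ff8800` → engrave (S284, F4775). Machine vertices: (147.311,52.425) → (146.343,57.291) → (143.587,61.416) → (139.462,64.172) → (134.596,65.140) → (129.730,64.172) → (125.605,61.416) → (122.849,57.291) → (121.881,52.425) → (122.849,47.559) → (125.605,43.434) → (129.730,40.678) → (134.596,39.710) → (139.462,40.678) → (143.587,43.434) → (146.343,47.559) → (147.311,52.425). Closed: final G1 returns to the first vertex.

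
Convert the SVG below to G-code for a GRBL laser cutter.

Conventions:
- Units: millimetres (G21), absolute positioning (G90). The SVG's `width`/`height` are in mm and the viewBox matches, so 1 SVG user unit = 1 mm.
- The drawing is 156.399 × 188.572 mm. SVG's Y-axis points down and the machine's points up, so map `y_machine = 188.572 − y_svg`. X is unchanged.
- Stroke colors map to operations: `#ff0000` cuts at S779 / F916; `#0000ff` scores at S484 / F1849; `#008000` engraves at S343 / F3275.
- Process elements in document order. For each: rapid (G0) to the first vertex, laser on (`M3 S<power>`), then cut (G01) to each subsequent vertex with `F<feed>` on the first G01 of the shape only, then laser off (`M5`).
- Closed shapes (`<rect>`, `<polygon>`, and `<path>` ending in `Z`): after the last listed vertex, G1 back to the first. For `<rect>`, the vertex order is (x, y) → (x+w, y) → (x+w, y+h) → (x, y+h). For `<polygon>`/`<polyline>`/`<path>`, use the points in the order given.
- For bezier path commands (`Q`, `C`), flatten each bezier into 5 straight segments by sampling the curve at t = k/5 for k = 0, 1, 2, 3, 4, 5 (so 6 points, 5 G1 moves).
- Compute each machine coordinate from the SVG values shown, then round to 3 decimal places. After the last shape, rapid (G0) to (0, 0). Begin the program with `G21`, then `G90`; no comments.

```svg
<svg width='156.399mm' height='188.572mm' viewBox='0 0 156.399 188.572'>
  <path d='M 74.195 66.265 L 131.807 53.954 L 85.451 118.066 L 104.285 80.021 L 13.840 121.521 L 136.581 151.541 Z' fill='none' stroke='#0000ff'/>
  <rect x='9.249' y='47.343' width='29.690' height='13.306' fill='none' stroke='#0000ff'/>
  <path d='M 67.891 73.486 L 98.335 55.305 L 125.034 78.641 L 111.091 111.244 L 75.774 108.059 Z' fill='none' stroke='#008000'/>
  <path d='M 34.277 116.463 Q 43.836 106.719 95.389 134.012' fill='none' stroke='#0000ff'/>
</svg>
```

Since the viewBox matches the mm dimensions, user units are millimetres directly. The only transform is the Y-flip y_m = 188.572 − y_svg.

Shape 1 is a closed polygon drawn with `<path>`. Its stroke #0000ff means score at S484, F1849. After flipping Y the toolpath is (74.195,122.307) → (131.807,134.618) → (85.451,70.506) → (104.285,108.551) → (13.840,67.051) → (136.581,37.031) → (74.195,122.307), returning to the start.

Shape 2 is a rectangle drawn with `<rect>`. Its stroke #0000ff means score at S484, F1849. After flipping Y the toolpath is (9.249,141.229) → (38.939,141.229) → (38.939,127.923) → (9.249,127.923) → (9.249,141.229), returning to the start.

Shape 3 is a regular polygon drawn with `<path>`. Its stroke #008000 means engrave at S343, F3275. After flipping Y the toolpath is (67.891,115.086) → (98.335,133.267) → (125.034,109.931) → (111.091,77.328) → (75.774,80.513) → (67.891,115.086), returning to the start.

Shape 4 is a quadratic bezier drawn with `<path>`. Its stroke #0000ff means score at S484, F1849. After flipping Y the toolpath is (34.277,72.109) → (39.780,74.525) → (48.643,73.978) → (60.866,70.468) → (76.448,63.996) → (95.389,54.560).

G21
G90
G0 X74.195 Y122.307
M3 S484
G01 X131.807 Y134.618 F1849
G01 X85.451 Y70.506
G01 X104.285 Y108.551
G01 X13.840 Y67.051
G01 X136.581 Y37.031
G01 X74.195 Y122.307
M5
G0 X9.249 Y141.229
M3 S484
G01 X38.939 Y141.229 F1849
G01 X38.939 Y127.923
G01 X9.249 Y127.923
G01 X9.249 Y141.229
M5
G0 X67.891 Y115.086
M3 S343
G01 X98.335 Y133.267 F3275
G01 X125.034 Y109.931
G01 X111.091 Y77.328
G01 X75.774 Y80.513
G01 X67.891 Y115.086
M5
G0 X34.277 Y72.109
M3 S484
G01 X39.780 Y74.525 F1849
G01 X48.643 Y73.978
G01 X60.866 Y70.468
G01 X76.448 Y63.996
G01 X95.389 Y54.560
M5
G0 X0.000 Y0.000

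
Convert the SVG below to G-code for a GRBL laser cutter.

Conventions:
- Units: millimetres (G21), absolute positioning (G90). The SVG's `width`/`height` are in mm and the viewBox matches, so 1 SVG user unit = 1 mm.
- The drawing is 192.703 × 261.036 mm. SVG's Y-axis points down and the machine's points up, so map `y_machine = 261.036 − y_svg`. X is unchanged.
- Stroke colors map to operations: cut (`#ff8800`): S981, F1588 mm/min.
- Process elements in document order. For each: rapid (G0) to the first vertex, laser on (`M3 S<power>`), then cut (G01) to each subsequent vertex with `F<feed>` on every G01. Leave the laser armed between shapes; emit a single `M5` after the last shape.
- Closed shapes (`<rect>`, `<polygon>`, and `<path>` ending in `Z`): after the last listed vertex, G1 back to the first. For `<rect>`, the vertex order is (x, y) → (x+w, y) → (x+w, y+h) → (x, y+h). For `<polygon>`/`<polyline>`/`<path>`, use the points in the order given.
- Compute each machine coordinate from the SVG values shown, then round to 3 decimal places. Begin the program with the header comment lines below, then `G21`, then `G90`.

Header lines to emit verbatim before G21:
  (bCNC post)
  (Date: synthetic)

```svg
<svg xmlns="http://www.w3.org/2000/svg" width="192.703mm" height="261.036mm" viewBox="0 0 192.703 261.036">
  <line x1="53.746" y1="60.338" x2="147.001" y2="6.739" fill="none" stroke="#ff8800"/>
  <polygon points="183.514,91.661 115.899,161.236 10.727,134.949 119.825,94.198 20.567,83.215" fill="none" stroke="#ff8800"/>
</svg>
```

(bCNC post)
(Date: synthetic)
G21
G90
G0 X53.746 Y200.698
M3 S981
G01 X147.001 Y254.297 F1588
G0 X183.514 Y169.375
M3 S981
G01 X115.899 Y99.800 F1588
G01 X10.727 Y126.087 F1588
G01 X119.825 Y166.838 F1588
G01 X20.567 Y177.821 F1588
G01 X183.514 Y169.375 F1588
M5

Since the viewBox matches the mm dimensions, user units are millimetres directly. The only transform is the Y-flip y_m = 261.036 − y_svg.

Shape 1 is a line segment drawn with `<line>`. Its stroke #ff8800 means cut at S981, F1588. After flipping Y the toolpath is (53.746,200.698) → (147.001,254.297).

Shape 2 is a closed polygon drawn with `<polygon>`. Its stroke #ff8800 means cut at S981, F1588. After flipping Y the toolpath is (183.514,169.375) → (115.899,99.800) → (10.727,126.087) → (119.825,166.838) → (20.567,177.821) → (183.514,169.375), returning to the start.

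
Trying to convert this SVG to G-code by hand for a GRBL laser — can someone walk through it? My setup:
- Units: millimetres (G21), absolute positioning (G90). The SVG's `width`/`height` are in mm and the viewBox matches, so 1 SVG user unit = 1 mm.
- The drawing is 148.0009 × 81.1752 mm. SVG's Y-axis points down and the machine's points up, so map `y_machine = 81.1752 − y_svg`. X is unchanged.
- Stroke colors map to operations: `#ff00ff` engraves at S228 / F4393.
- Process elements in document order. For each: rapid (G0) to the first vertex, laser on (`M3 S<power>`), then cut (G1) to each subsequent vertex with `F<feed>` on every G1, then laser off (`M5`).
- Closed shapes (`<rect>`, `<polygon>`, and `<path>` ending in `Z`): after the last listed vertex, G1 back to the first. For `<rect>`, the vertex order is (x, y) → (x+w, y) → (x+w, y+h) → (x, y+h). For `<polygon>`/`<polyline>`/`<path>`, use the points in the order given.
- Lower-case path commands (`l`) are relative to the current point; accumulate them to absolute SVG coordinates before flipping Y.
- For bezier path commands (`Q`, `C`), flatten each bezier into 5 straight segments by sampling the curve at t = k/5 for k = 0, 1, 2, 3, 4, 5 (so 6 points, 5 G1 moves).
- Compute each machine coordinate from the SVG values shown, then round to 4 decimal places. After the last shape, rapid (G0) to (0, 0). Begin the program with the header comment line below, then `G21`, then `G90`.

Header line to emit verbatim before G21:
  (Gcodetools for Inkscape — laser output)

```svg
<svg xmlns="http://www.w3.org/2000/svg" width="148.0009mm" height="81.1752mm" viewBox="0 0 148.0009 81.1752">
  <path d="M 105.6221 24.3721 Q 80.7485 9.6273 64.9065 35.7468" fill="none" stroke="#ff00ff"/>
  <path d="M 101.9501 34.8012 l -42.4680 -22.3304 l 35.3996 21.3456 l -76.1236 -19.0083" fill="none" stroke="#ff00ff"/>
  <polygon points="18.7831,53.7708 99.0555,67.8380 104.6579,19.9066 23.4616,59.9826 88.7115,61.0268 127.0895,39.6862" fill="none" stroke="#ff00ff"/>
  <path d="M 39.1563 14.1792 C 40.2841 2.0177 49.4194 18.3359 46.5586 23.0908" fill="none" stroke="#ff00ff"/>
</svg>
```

1 u = 1 mm; y_m = 81.1752 − y.

[1] `<path>` quadratic bezier, #ff00ff→engrave S228 F4393: (105.6221,56.8031) → (96.0339,61.0664) → (87.1683,62.0607) → (79.0252,59.7857) → (71.6046,54.2416) → (64.9065,45.4284)

[2] `<path>` open polyline, #ff00ff→engrave S228 F4393: (101.9501,46.3740) → (59.4821,68.7044) → (94.8817,47.3588) → (18.7581,66.3671)

[3] `<polygon>` closed polygon, #ff00ff→engrave S228 F4393: (18.7831,27.4044) → (99.0555,13.3372) → (104.6579,61.2686) → (23.4616,21.1926) → (88.7115,20.1484) → (127.0895,41.4890) → (18.7831,27.4044) (closed)

[4] `<path>` cubic bezier, #ff00ff→engrave S228 F4393: (39.1563,66.9960) → (40.6339,71.1957) → (43.0730,70.4823) → (45.5137,66.7779) → (46.9956,62.0046) → (46.5586,58.0844)

(Gcodetools for Inkscape — laser output)
G21
G90
G0 X105.6221 Y56.8031
M3 S228
G1 X96.0339 Y61.0664 F4393
G1 X87.1683 Y62.0607 F4393
G1 X79.0252 Y59.7857 F4393
G1 X71.6046 Y54.2416 F4393
G1 X64.9065 Y45.4284 F4393
M5
G0 X101.9501 Y46.3740
M3 S228
G1 X59.4821 Y68.7044 F4393
G1 X94.8817 Y47.3588 F4393
G1 X18.7581 Y66.3671 F4393
M5
G0 X18.7831 Y27.4044
M3 S228
G1 X99.0555 Y13.3372 F4393
G1 X104.6579 Y61.2686 F4393
G1 X23.4616 Y21.1926 F4393
G1 X88.7115 Y20.1484 F4393
G1 X127.0895 Y41.4890 F4393
G1 X18.7831 Y27.4044 F4393
M5
G0 X39.1563 Y66.9960
M3 S228
G1 X40.6339 Y71.1957 F4393
G1 X43.0730 Y70.4823 F4393
G1 X45.5137 Y66.7779 F4393
G1 X46.9956 Y62.0046 F4393
G1 X46.5586 Y58.0844 F4393
M5
G0 X0.0000 Y0.0000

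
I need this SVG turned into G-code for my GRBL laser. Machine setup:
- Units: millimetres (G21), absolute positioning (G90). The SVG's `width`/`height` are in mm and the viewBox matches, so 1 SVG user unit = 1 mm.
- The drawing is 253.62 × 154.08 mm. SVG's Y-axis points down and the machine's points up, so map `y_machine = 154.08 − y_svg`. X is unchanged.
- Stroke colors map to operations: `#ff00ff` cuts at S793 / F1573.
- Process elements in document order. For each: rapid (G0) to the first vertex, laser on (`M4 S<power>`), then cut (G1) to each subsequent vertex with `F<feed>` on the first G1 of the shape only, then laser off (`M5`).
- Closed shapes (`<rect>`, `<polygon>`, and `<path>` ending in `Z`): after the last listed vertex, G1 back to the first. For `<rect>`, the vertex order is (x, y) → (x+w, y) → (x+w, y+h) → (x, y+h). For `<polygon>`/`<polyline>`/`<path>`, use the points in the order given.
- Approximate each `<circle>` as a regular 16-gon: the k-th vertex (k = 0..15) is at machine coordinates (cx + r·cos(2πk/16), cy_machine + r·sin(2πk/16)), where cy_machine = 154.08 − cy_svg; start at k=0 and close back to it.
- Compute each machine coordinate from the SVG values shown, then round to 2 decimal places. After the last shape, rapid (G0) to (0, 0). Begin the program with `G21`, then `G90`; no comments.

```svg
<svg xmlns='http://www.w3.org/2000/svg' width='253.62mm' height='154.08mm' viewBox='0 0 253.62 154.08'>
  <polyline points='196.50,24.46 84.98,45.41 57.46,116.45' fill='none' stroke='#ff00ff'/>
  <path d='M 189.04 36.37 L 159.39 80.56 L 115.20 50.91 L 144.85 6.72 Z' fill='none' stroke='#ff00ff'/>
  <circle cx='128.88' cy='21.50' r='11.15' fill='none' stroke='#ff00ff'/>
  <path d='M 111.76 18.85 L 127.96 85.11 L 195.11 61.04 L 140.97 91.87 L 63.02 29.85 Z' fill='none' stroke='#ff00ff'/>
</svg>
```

viewBox `0 0 253.62 154.08` with mm width/height → 1 unit = 1 mm. Flip: y_m = 154.08 − y_svg.

**Shape 1** — `<polyline>` open polyline, stroke `#ff00ff` → cut (S793, F1573). Machine vertices: (196.50,129.62) → (84.98,108.67) → (57.46,37.63). Open path.

**Shape 2** — `<path>` regular polygon, stroke `#ff00ff` → cut (S793, F1573). Machine vertices: (189.04,117.71) → (159.39,73.52) → (115.20,103.17) → (144.85,147.36) → (189.04,117.71). Closed: final G1 returns to the first vertex.

**Shape 3** — `<circle>` circle, stroke `#ff00ff` → cut (S793, F1573). Machine vertices: (140.03,132.58) → (139.18,136.85) → (136.76,140.46) → (133.15,142.88) → (128.88,143.73) → (124.61,142.88) → (121.00,140.46) → (118.58,136.85) → (117.73,132.58) → (118.58,128.31) → (121.00,124.70) → (124.61,122.28) → (128.88,121.43) → (133.15,122.28) → (136.76,124.70) → (139.18,128.31) → (140.03,132.58). Closed: final G1 returns to the first vertex.

**Shape 4** — `<path>` closed polygon, stroke `#ff00ff` → cut (S793, F1573). Machine vertices: (111.76,135.23) → (127.96,68.97) → (195.11,93.04) → (140.97,62.21) → (63.02,124.23) → (111.76,135.23). Closed: final G1 returns to the first vertex.

G21
G90
G0 X196.50 Y129.62
M4 S793
G1 X84.98 Y108.67 F1573
G1 X57.46 Y37.63
M5
G0 X189.04 Y117.71
M4 S793
G1 X159.39 Y73.52 F1573
G1 X115.20 Y103.17
G1 X144.85 Y147.36
G1 X189.04 Y117.71
M5
G0 X140.03 Y132.58
M4 S793
G1 X139.18 Y136.85 F1573
G1 X136.76 Y140.46
G1 X133.15 Y142.88
G1 X128.88 Y143.73
G1 X124.61 Y142.88
G1 X121.00 Y140.46
G1 X118.58 Y136.85
G1 X117.73 Y132.58
G1 X118.58 Y128.31
G1 X121.00 Y124.70
G1 X124.61 Y122.28
G1 X128.88 Y121.43
G1 X133.15 Y122.28
G1 X136.76 Y124.70
G1 X139.18 Y128.31
G1 X140.03 Y132.58
M5
G0 X111.76 Y135.23
M4 S793
G1 X127.96 Y68.97 F1573
G1 X195.11 Y93.04
G1 X140.97 Y62.21
G1 X63.02 Y124.23
G1 X111.76 Y135.23
M5
G0 X0.00 Y0.00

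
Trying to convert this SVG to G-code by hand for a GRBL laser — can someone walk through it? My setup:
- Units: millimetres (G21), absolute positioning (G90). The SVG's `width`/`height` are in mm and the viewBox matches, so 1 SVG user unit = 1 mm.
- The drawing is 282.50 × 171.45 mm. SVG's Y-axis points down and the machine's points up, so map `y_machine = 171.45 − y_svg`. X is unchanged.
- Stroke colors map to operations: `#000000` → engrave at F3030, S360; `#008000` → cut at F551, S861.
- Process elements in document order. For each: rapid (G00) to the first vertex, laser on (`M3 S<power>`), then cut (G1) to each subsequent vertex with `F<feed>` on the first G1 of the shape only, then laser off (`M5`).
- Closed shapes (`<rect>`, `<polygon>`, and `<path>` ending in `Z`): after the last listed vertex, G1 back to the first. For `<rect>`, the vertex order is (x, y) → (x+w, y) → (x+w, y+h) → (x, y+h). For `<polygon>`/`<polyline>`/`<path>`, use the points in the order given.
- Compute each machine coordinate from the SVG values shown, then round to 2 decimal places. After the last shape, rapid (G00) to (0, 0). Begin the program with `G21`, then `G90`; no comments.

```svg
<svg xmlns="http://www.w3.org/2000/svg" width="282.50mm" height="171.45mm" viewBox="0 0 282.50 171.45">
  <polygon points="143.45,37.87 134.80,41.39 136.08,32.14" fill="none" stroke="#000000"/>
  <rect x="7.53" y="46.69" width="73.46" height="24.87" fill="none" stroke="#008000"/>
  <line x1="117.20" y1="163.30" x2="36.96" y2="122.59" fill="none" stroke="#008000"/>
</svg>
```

Since the viewBox matches the mm dimensions, user units are millimetres directly. The only transform is the Y-flip y_m = 171.45 − y_svg.

Shape 1 is a regular polygon drawn with `<polygon>`. Its stroke #000000 means engrave at S360, F3030. After flipping Y the toolpath is (143.45,133.58) → (134.80,130.06) → (136.08,139.31) → (143.45,133.58), returning to the start.

Shape 2 is a rectangle drawn with `<rect>`. Its stroke #008000 means cut at S861, F551. After flipping Y the toolpath is (7.53,124.76) → (80.99,124.76) → (80.99,99.89) → (7.53,99.89) → (7.53,124.76), returning to the start.

Shape 3 is a line segment drawn with `<line>`. Its stroke #008000 means cut at S861, F551. After flipping Y the toolpath is (117.20,8.15) → (36.96,48.86).

G21
G90
G00 X143.45 Y133.58
M3 S360
G1 X134.80 Y130.06 F3030
G1 X136.08 Y139.31
G1 X143.45 Y133.58
M5
G00 X7.53 Y124.76
M3 S861
G1 X80.99 Y124.76 F551
G1 X80.99 Y99.89
G1 X7.53 Y99.89
G1 X7.53 Y124.76
M5
G00 X117.20 Y8.15
M3 S861
G1 X36.96 Y48.86 F551
M5
G00 X0.00 Y0.00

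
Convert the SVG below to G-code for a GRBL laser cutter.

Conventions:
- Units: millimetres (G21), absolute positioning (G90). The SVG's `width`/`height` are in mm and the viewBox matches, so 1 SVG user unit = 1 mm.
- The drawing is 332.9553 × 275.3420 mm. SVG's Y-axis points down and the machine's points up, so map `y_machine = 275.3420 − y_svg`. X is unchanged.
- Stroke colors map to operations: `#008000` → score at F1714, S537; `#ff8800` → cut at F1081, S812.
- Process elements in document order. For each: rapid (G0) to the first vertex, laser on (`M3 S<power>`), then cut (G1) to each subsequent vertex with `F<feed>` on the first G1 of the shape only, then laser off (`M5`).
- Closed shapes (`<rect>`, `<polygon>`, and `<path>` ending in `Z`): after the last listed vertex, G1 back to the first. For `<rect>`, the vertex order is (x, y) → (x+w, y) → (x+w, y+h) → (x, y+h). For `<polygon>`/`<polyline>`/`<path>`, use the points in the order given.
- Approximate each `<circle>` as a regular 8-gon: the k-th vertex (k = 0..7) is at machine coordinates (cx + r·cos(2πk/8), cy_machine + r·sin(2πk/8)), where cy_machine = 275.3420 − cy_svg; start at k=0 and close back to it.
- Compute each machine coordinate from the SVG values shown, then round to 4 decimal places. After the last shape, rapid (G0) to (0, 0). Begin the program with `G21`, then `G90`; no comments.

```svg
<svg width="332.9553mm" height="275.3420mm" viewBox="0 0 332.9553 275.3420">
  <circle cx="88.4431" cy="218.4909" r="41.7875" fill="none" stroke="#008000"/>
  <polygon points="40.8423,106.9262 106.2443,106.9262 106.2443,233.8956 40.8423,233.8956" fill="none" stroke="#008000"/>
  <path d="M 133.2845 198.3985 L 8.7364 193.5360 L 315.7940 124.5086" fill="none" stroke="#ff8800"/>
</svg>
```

G21
G90
G0 X130.2306 Y56.8511
M3 S537
G1 X117.9913 Y86.3993 F1714
G1 X88.4431 Y98.6386
G1 X58.8949 Y86.3993
G1 X46.6556 Y56.8511
G1 X58.8949 Y27.3029
G1 X88.4431 Y15.0636
G1 X117.9913 Y27.3029
G1 X130.2306 Y56.8511
M5
G0 X40.8423 Y168.4158
M3 S537
G1 X106.2443 Y168.4158 F1714
G1 X106.2443 Y41.4464
G1 X40.8423 Y41.4464
G1 X40.8423 Y168.4158
M5
G0 X133.2845 Y76.9435
M3 S812
G1 X8.7364 Y81.8060 F1081
G1 X315.7940 Y150.8334
M5
G0 X0.0000 Y0.0000

Since the viewBox matches the mm dimensions, user units are millimetres directly. The only transform is the Y-flip y_m = 275.3420 − y_svg.

Shape 1 is a circle drawn with `<circle>`. Its stroke #008000 means score at S537, F1714. After flipping Y the toolpath is (130.2306,56.8511) → (117.9913,86.3993) → (88.4431,98.6386) → (58.8949,86.3993) → (46.6556,56.8511) → (58.8949,27.3029) → (88.4431,15.0636) → (117.9913,27.3029) → (130.2306,56.8511), returning to the start.

Shape 2 is a rectangle drawn with `<polygon>`. Its stroke #008000 means score at S537, F1714. After flipping Y the toolpath is (40.8423,168.4158) → (106.2443,168.4158) → (106.2443,41.4464) → (40.8423,41.4464) → (40.8423,168.4158), returning to the start.

Shape 3 is a open polyline drawn with `<path>`. Its stroke #ff8800 means cut at S812, F1081. After flipping Y the toolpath is (133.2845,76.9435) → (8.7364,81.8060) → (315.7940,150.8334).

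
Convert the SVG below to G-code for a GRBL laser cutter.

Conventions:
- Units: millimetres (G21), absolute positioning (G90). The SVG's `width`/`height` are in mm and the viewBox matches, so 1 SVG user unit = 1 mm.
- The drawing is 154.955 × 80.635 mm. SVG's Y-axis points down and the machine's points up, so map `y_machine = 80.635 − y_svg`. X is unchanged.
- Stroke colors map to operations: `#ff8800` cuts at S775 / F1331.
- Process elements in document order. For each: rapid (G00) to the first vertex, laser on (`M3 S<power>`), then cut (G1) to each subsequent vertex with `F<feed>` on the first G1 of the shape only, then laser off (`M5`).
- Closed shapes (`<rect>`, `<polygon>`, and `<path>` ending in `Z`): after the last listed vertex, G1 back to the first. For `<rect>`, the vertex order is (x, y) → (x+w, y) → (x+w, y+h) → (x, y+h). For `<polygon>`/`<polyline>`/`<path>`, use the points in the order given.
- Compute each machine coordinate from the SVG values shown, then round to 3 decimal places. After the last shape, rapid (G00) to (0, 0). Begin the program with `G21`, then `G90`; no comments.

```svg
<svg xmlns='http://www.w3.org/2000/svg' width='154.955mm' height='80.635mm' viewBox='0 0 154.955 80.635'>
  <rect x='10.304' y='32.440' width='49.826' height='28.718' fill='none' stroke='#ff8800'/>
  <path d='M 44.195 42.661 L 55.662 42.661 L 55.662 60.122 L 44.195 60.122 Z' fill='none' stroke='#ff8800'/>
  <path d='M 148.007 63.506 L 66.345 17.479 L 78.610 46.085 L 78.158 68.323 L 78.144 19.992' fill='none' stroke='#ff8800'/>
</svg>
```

G21
G90
G00 X10.304 Y48.195
M3 S775
G1 X60.130 Y48.195 F1331
G1 X60.130 Y19.477
G1 X10.304 Y19.477
G1 X10.304 Y48.195
M5
G00 X44.195 Y37.974
M3 S775
G1 X55.662 Y37.974 F1331
G1 X55.662 Y20.513
G1 X44.195 Y20.513
G1 X44.195 Y37.974
M5
G00 X148.007 Y17.129
M3 S775
G1 X66.345 Y63.156 F1331
G1 X78.610 Y34.550
G1 X78.158 Y12.312
G1 X78.144 Y60.643
M5
G00 X0.000 Y0.000

Since the viewBox matches the mm dimensions, user units are millimetres directly. The only transform is the Y-flip y_m = 80.635 − y_svg.

Shape 1 is a rectangle drawn with `<rect>`. Its stroke #ff8800 means cut at S775, F1331. After flipping Y the toolpath is (10.304,48.195) → (60.130,48.195) → (60.130,19.477) → (10.304,19.477) → (10.304,48.195), returning to the start.

Shape 2 is a rectangle drawn with `<path>`. Its stroke #ff8800 means cut at S775, F1331. After flipping Y the toolpath is (44.195,37.974) → (55.662,37.974) → (55.662,20.513) → (44.195,20.513) → (44.195,37.974), returning to the start.

Shape 3 is a open polyline drawn with `<path>`. Its stroke #ff8800 means cut at S775, F1331. After flipping Y the toolpath is (148.007,17.129) → (66.345,63.156) → (78.610,34.550) → (78.158,12.312) → (78.144,60.643).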